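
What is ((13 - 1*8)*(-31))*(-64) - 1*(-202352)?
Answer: 212272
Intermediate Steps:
((13 - 1*8)*(-31))*(-64) - 1*(-202352) = ((13 - 8)*(-31))*(-64) + 202352 = (5*(-31))*(-64) + 202352 = -155*(-64) + 202352 = 9920 + 202352 = 212272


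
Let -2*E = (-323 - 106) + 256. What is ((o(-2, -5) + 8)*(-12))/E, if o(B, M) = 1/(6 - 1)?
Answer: -984/865 ≈ -1.1376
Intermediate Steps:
E = 173/2 (E = -((-323 - 106) + 256)/2 = -(-429 + 256)/2 = -½*(-173) = 173/2 ≈ 86.500)
o(B, M) = ⅕ (o(B, M) = 1/5 = ⅕)
((o(-2, -5) + 8)*(-12))/E = ((⅕ + 8)*(-12))/(173/2) = ((41/5)*(-12))*(2/173) = -492/5*2/173 = -984/865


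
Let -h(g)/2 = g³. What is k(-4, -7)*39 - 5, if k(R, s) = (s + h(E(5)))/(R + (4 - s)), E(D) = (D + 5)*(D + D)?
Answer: -78000308/7 ≈ -1.1143e+7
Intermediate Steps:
E(D) = 2*D*(5 + D) (E(D) = (5 + D)*(2*D) = 2*D*(5 + D))
h(g) = -2*g³
k(R, s) = (-2000000 + s)/(4 + R - s) (k(R, s) = (s - 2*1000*(5 + 5)³)/(R + (4 - s)) = (s - 2*(2*5*10)³)/(4 + R - s) = (s - 2*100³)/(4 + R - s) = (s - 2*1000000)/(4 + R - s) = (s - 2000000)/(4 + R - s) = (-2000000 + s)/(4 + R - s))
k(-4, -7)*39 - 5 = ((-2000000 - 7)/(4 - 4 - 1*(-7)))*39 - 5 = (-2000007/(4 - 4 + 7))*39 - 5 = (-2000007/7)*39 - 5 = ((⅐)*(-2000007))*39 - 5 = -2000007/7*39 - 5 = -78000273/7 - 5 = -78000308/7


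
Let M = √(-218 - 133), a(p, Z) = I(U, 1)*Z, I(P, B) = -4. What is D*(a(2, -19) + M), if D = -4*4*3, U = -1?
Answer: -3648 - 144*I*√39 ≈ -3648.0 - 899.28*I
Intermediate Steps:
a(p, Z) = -4*Z
D = -48 (D = -16*3 = -48)
M = 3*I*√39 (M = √(-351) = 3*I*√39 ≈ 18.735*I)
D*(a(2, -19) + M) = -48*(-4*(-19) + 3*I*√39) = -48*(76 + 3*I*√39) = -3648 - 144*I*√39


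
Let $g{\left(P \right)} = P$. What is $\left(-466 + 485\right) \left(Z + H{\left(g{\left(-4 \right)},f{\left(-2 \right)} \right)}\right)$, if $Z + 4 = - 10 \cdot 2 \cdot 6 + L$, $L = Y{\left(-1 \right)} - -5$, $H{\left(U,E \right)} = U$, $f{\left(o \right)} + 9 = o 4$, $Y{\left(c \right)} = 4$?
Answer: $-2261$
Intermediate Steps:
$f{\left(o \right)} = -9 + 4 o$ ($f{\left(o \right)} = -9 + o 4 = -9 + 4 o$)
$L = 9$ ($L = 4 - -5 = 4 + 5 = 9$)
$Z = -115$ ($Z = -4 + \left(- 10 \cdot 2 \cdot 6 + 9\right) = -4 + \left(\left(-10\right) 12 + 9\right) = -4 + \left(-120 + 9\right) = -4 - 111 = -115$)
$\left(-466 + 485\right) \left(Z + H{\left(g{\left(-4 \right)},f{\left(-2 \right)} \right)}\right) = \left(-466 + 485\right) \left(-115 - 4\right) = 19 \left(-119\right) = -2261$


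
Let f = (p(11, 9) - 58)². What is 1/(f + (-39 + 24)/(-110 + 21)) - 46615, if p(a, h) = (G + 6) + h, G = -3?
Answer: -8779422396/188339 ≈ -46615.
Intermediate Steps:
p(a, h) = 3 + h (p(a, h) = (-3 + 6) + h = 3 + h)
f = 2116 (f = ((3 + 9) - 58)² = (12 - 58)² = (-46)² = 2116)
1/(f + (-39 + 24)/(-110 + 21)) - 46615 = 1/(2116 + (-39 + 24)/(-110 + 21)) - 46615 = 1/(2116 - 15/(-89)) - 46615 = 1/(2116 - 1/89*(-15)) - 46615 = 1/(2116 + 15/89) - 46615 = 1/(188339/89) - 46615 = 89/188339 - 46615 = -8779422396/188339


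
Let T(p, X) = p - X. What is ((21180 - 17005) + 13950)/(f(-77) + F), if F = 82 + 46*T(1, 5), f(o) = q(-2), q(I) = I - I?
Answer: -18125/102 ≈ -177.70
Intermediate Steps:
q(I) = 0
f(o) = 0
F = -102 (F = 82 + 46*(1 - 1*5) = 82 + 46*(1 - 5) = 82 + 46*(-4) = 82 - 184 = -102)
((21180 - 17005) + 13950)/(f(-77) + F) = ((21180 - 17005) + 13950)/(0 - 102) = (4175 + 13950)/(-102) = 18125*(-1/102) = -18125/102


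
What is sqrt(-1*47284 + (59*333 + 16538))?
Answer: I*sqrt(11099) ≈ 105.35*I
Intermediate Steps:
sqrt(-1*47284 + (59*333 + 16538)) = sqrt(-47284 + (19647 + 16538)) = sqrt(-47284 + 36185) = sqrt(-11099) = I*sqrt(11099)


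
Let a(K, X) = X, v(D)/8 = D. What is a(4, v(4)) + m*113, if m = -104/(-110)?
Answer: 7636/55 ≈ 138.84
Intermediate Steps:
v(D) = 8*D
m = 52/55 (m = -104*(-1/110) = 52/55 ≈ 0.94545)
a(4, v(4)) + m*113 = 8*4 + (52/55)*113 = 32 + 5876/55 = 7636/55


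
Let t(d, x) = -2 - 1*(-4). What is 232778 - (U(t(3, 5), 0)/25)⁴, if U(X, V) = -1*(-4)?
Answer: 90928905994/390625 ≈ 2.3278e+5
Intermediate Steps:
t(d, x) = 2 (t(d, x) = -2 + 4 = 2)
U(X, V) = 4
232778 - (U(t(3, 5), 0)/25)⁴ = 232778 - (4/25)⁴ = 232778 - 1*256/390625 = 232778 - 256/390625 = 90928905994/390625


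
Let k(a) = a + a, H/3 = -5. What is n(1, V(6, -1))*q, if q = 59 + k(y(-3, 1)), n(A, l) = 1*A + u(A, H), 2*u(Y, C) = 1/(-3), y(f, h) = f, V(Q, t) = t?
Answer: 265/6 ≈ 44.167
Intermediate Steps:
H = -15 (H = 3*(-5) = -15)
k(a) = 2*a
u(Y, C) = -⅙ (u(Y, C) = (½)/(-3) = (½)*(-⅓) = -⅙)
n(A, l) = -⅙ + A (n(A, l) = 1*A - ⅙ = A - ⅙ = -⅙ + A)
q = 53 (q = 59 + 2*(-3) = 59 - 6 = 53)
n(1, V(6, -1))*q = (-⅙ + 1)*53 = (⅚)*53 = 265/6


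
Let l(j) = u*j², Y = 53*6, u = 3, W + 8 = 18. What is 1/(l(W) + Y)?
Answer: 1/618 ≈ 0.0016181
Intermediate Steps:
W = 10 (W = -8 + 18 = 10)
Y = 318
l(j) = 3*j²
1/(l(W) + Y) = 1/(3*10² + 318) = 1/(3*100 + 318) = 1/(300 + 318) = 1/618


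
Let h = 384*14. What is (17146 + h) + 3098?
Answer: 25620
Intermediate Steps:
h = 5376
(17146 + h) + 3098 = (17146 + 5376) + 3098 = 22522 + 3098 = 25620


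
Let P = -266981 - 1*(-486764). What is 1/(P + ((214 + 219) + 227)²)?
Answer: 1/655383 ≈ 1.5258e-6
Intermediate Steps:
P = 219783 (P = -266981 + 486764 = 219783)
1/(P + ((214 + 219) + 227)²) = 1/(219783 + ((214 + 219) + 227)²) = 1/(219783 + (433 + 227)²) = 1/(219783 + 660²) = 1/(219783 + 435600) = 1/655383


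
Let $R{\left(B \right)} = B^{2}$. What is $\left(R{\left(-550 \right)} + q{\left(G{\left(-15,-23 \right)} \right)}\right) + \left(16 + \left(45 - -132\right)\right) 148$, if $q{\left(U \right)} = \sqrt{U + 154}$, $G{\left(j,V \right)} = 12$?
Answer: $331064 + \sqrt{166} \approx 3.3108 \cdot 10^{5}$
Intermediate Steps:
$q{\left(U \right)} = \sqrt{154 + U}$
$\left(R{\left(-550 \right)} + q{\left(G{\left(-15,-23 \right)} \right)}\right) + \left(16 + \left(45 - -132\right)\right) 148 = \left(\left(-550\right)^{2} + \sqrt{154 + 12}\right) + \left(16 + \left(45 - -132\right)\right) 148 = \left(302500 + \sqrt{166}\right) + \left(16 + \left(45 + 132\right)\right) 148 = \left(302500 + \sqrt{166}\right) + \left(16 + 177\right) 148 = \left(302500 + \sqrt{166}\right) + 193 \cdot 148 = \left(302500 + \sqrt{166}\right) + 28564 = 331064 + \sqrt{166}$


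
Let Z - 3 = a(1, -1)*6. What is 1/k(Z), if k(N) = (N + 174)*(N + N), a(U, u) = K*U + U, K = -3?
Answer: -1/2970 ≈ -0.00033670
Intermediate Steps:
a(U, u) = -2*U (a(U, u) = -3*U + U = -2*U)
Z = -9 (Z = 3 - 2*1*6 = 3 - 2*6 = 3 - 12 = -9)
k(N) = 2*N*(174 + N) (k(N) = (174 + N)*(2*N) = 2*N*(174 + N))
1/k(Z) = 1/(2*(-9)*(174 - 9)) = 1/(2*(-9)*165) = 1/(-2970) = -1/2970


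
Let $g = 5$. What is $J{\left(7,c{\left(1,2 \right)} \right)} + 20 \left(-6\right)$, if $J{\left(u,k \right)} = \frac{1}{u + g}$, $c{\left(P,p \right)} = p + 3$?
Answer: $- \frac{1439}{12} \approx -119.92$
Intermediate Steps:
$c{\left(P,p \right)} = 3 + p$
$J{\left(u,k \right)} = \frac{1}{5 + u}$ ($J{\left(u,k \right)} = \frac{1}{u + 5} = \frac{1}{5 + u}$)
$J{\left(7,c{\left(1,2 \right)} \right)} + 20 \left(-6\right) = \frac{1}{5 + 7} + 20 \left(-6\right) = \frac{1}{12} - 120 = - \frac{1439}{12}$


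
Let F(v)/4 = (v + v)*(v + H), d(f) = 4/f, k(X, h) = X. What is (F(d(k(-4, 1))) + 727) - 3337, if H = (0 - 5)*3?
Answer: -2482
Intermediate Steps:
H = -15 (H = -5*3 = -15)
F(v) = 8*v*(-15 + v) (F(v) = 4*((v + v)*(v - 15)) = 4*((2*v)*(-15 + v)) = 4*(2*v*(-15 + v)) = 8*v*(-15 + v))
(F(d(k(-4, 1))) + 727) - 3337 = (8*(4/(-4))*(-15 + 4/(-4)) + 727) - 3337 = (8*(4*(-¼))*(-15 + 4*(-¼)) + 727) - 3337 = (8*(-1)*(-15 - 1) + 727) - 3337 = (8*(-1)*(-16) + 727) - 3337 = (128 + 727) - 3337 = 855 - 3337 = -2482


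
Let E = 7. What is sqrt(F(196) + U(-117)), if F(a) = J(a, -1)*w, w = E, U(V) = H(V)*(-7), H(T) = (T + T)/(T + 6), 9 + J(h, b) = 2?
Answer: I*sqrt(87283)/37 ≈ 7.9848*I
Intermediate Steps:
J(h, b) = -7 (J(h, b) = -9 + 2 = -7)
H(T) = 2*T/(6 + T) (H(T) = (2*T)/(6 + T) = 2*T/(6 + T))
U(V) = -14*V/(6 + V) (U(V) = (2*V/(6 + V))*(-7) = -14*V/(6 + V))
w = 7
F(a) = -49 (F(a) = -7*7 = -49)
sqrt(F(196) + U(-117)) = sqrt(-49 - 14*(-117)/(6 - 117)) = sqrt(-49 - 14*(-117)/(-111)) = sqrt(-49 - 14*(-117)*(-1/111)) = sqrt(-49 - 546/37) = sqrt(-2359/37) = I*sqrt(87283)/37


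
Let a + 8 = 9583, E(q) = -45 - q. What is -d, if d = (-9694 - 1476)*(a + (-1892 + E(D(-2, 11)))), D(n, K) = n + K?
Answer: 85215930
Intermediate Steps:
D(n, K) = K + n
a = 9575 (a = -8 + 9583 = 9575)
d = -85215930 (d = (-9694 - 1476)*(9575 + (-1892 + (-45 - (11 - 2)))) = -11170*(9575 + (-1892 + (-45 - 1*9))) = -11170*(9575 + (-1892 + (-45 - 9))) = -11170*(9575 + (-1892 - 54)) = -11170*(9575 - 1946) = -11170*7629 = -85215930)
-d = -1*(-85215930) = 85215930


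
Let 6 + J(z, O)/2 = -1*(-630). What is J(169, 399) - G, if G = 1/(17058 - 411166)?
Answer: 491846785/394108 ≈ 1248.0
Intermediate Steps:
J(z, O) = 1248 (J(z, O) = -12 + 2*(-1*(-630)) = -12 + 2*630 = -12 + 1260 = 1248)
G = -1/394108 (G = 1/(-394108) = -1/394108 ≈ -2.5374e-6)
J(169, 399) - G = 1248 - 1*(-1/394108) = 1248 + 1/394108 = 491846785/394108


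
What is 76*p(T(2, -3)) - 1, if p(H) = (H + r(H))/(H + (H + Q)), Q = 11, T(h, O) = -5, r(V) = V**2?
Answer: 1519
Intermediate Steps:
p(H) = (H + H**2)/(11 + 2*H) (p(H) = (H + H**2)/(H + (H + 11)) = (H + H**2)/(H + (11 + H)) = (H + H**2)/(11 + 2*H))
76*p(T(2, -3)) - 1 = 76*(-5*(1 - 5)/(11 + 2*(-5))) - 1 = 76*(-5*(-4)/(11 - 10)) - 1 = 76*(-5*(-4)/1) - 1 = 76*(-5*1*(-4)) - 1 = 76*20 - 1 = 1520 - 1 = 1519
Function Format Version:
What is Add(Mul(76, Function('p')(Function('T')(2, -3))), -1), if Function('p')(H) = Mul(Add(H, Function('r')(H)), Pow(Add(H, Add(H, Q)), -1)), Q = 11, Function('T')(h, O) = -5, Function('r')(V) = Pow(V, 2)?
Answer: 1519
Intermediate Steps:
Function('p')(H) = Mul(Pow(Add(11, Mul(2, H)), -1), Add(H, Pow(H, 2))) (Function('p')(H) = Mul(Add(H, Pow(H, 2)), Pow(Add(H, Add(H, 11)), -1)) = Mul(Add(H, Pow(H, 2)), Pow(Add(H, Add(11, H)), -1)) = Mul(Add(H, Pow(H, 2)), Pow(Add(11, Mul(2, H)), -1)) = Mul(Pow(Add(11, Mul(2, H)), -1), Add(H, Pow(H, 2))))
Add(Mul(76, Function('p')(Function('T')(2, -3))), -1) = Add(Mul(76, Mul(-5, Pow(Add(11, Mul(2, -5)), -1), Add(1, -5))), -1) = Add(Mul(76, Mul(-5, Pow(Add(11, -10), -1), -4)), -1) = Add(Mul(76, Mul(-5, Pow(1, -1), -4)), -1) = Add(Mul(76, Mul(-5, 1, -4)), -1) = Add(Mul(76, 20), -1) = Add(1520, -1) = 1519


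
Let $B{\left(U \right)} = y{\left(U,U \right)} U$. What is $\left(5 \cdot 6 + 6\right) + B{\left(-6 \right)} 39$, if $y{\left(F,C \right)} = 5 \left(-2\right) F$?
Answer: $-14004$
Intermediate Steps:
$y{\left(F,C \right)} = - 10 F$
$B{\left(U \right)} = - 10 U^{2}$ ($B{\left(U \right)} = - 10 U U = - 10 U^{2}$)
$\left(5 \cdot 6 + 6\right) + B{\left(-6 \right)} 39 = \left(5 \cdot 6 + 6\right) + - 10 \left(-6\right)^{2} \cdot 39 = \left(30 + 6\right) + \left(-10\right) 36 \cdot 39 = 36 - 14040 = -14004$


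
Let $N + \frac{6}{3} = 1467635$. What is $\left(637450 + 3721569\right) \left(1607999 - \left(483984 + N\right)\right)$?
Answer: $-1497837390742$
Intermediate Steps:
$N = 1467633$ ($N = -2 + 1467635 = 1467633$)
$\left(637450 + 3721569\right) \left(1607999 - \left(483984 + N\right)\right) = \left(637450 + 3721569\right) \left(1607999 - 1951617\right) = 4359019 \left(1607999 - 1951617\right) = 4359019 \left(-343618\right) = -1497837390742$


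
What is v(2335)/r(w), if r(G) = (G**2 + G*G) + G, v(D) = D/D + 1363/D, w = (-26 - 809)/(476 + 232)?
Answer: 926837136/937817725 ≈ 0.98829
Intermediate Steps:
w = -835/708 ≈ -1.1794
v(D) = 1 + 1363/D
r(G) = G + 2*G**2 (r(G) = (G**2 + G**2) + G = 2*G**2 + G = G + 2*G**2)
v(2335)/r(w) = ((1363 + 2335)/2335)/((-835*(1 + 2*(-835/708))/708)) = ((1/2335)*3698)/((-835*(1 - 835/354)/708)) = 3698/(2335*((-835/708*(-481/354)))) = 3698/(2335*(401635/250632)) = (3698/2335)*(250632/401635) = 926837136/937817725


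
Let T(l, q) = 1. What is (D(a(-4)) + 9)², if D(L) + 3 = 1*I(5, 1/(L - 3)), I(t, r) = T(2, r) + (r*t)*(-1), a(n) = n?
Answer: 2916/49 ≈ 59.510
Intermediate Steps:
I(t, r) = 1 - r*t (I(t, r) = 1 + (r*t)*(-1) = 1 - r*t)
D(L) = -2 - 5/(-3 + L) (D(L) = -3 + 1*(1 - 1*5/(L - 3)) = -3 + 1*(1 - 1*5/(-3 + L)) = -3 + 1*(1 - 5/(-3 + L)) = -3 + (1 - 5/(-3 + L)) = -2 - 5/(-3 + L))
(D(a(-4)) + 9)² = ((1 - 2*(-4))/(-3 - 4) + 9)² = ((1 + 8)/(-7) + 9)² = (-⅐*9 + 9)² = (-9/7 + 9)² = (54/7)² = 2916/49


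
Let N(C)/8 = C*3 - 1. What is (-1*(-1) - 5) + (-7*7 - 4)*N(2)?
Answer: -2124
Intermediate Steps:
N(C) = -8 + 24*C (N(C) = 8*(C*3 - 1) = 8*(3*C - 1) = 8*(-1 + 3*C) = -8 + 24*C)
(-1*(-1) - 5) + (-7*7 - 4)*N(2) = (-1*(-1) - 5) + (-7*7 - 4)*(-8 + 24*2) = (1 - 5) + (-49 - 4)*(-8 + 48) = -4 - 53*40 = -4 - 2120 = -2124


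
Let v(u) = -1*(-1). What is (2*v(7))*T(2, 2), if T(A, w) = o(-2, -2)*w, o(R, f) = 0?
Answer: 0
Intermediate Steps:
v(u) = 1
T(A, w) = 0 (T(A, w) = 0*w = 0)
(2*v(7))*T(2, 2) = (2*1)*0 = 2*0 = 0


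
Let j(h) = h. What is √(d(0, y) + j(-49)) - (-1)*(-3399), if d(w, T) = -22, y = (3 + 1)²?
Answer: -3399 + I*√71 ≈ -3399.0 + 8.4261*I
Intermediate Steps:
y = 16 (y = 4² = 16)
√(d(0, y) + j(-49)) - (-1)*(-3399) = √(-22 - 49) - (-1)*(-3399) = √(-71) - 1*3399 = I*√71 - 3399 = -3399 + I*√71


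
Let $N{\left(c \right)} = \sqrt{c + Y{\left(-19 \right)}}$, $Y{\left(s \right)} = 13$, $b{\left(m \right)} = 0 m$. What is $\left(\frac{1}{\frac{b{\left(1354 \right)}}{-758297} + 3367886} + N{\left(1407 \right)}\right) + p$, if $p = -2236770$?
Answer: $- \frac{7533186368219}{3367886} + 2 \sqrt{355} \approx -2.2367 \cdot 10^{6}$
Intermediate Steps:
$b{\left(m \right)} = 0$
$N{\left(c \right)} = \sqrt{13 + c}$ ($N{\left(c \right)} = \sqrt{c + 13} = \sqrt{13 + c}$)
$\left(\frac{1}{\frac{b{\left(1354 \right)}}{-758297} + 3367886} + N{\left(1407 \right)}\right) + p = \left(\frac{1}{\frac{0}{-758297} + 3367886} + \sqrt{13 + 1407}\right) - 2236770 = \left(\frac{1}{0 \left(- \frac{1}{758297}\right) + 3367886} + \sqrt{1420}\right) - 2236770 = \left(\frac{1}{0 + 3367886} + 2 \sqrt{355}\right) - 2236770 = \left(\frac{1}{3367886} + 2 \sqrt{355}\right) - 2236770 = - \frac{7533186368219}{3367886} + 2 \sqrt{355}$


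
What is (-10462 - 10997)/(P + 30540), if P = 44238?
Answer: -7153/24926 ≈ -0.28697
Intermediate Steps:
(-10462 - 10997)/(P + 30540) = (-10462 - 10997)/(44238 + 30540) = -21459/74778 = -21459*1/74778 = -7153/24926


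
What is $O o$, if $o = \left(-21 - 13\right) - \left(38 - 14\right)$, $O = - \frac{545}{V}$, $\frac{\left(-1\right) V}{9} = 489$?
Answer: $- \frac{31610}{4401} \approx -7.1825$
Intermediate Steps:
$V = -4401$ ($V = \left(-9\right) 489 = -4401$)
$O = \frac{545}{4401}$ ($O = - \frac{545}{-4401} = \left(-545\right) \left(- \frac{1}{4401}\right) = \frac{545}{4401} \approx 0.12384$)
$o = -58$ ($o = -34 - 24 = -58$)
$O o = \frac{545}{4401} \left(-58\right) = - \frac{31610}{4401}$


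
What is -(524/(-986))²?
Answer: -68644/243049 ≈ -0.28243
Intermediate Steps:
-(524/(-986))² = -(524*(-1/986))² = -(-262/493)² = -1*68644/243049 = -68644/243049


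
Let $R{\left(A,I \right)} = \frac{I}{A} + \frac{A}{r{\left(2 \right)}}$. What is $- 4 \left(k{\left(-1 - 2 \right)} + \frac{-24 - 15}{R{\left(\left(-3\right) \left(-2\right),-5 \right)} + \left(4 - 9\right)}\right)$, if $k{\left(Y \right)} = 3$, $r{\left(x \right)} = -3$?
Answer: $- \frac{1500}{47} \approx -31.915$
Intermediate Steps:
$R{\left(A,I \right)} = - \frac{A}{3} + \frac{I}{A}$ ($R{\left(A,I \right)} = \frac{I}{A} + \frac{A}{-3} = \frac{I}{A} + A \left(- \frac{1}{3}\right) = \frac{I}{A} - \frac{A}{3} = - \frac{A}{3} + \frac{I}{A}$)
$- 4 \left(k{\left(-1 - 2 \right)} + \frac{-24 - 15}{R{\left(\left(-3\right) \left(-2\right),-5 \right)} + \left(4 - 9\right)}\right) = - 4 \left(3 + \frac{-24 - 15}{\left(- \frac{\left(-3\right) \left(-2\right)}{3} - \frac{5}{\left(-3\right) \left(-2\right)}\right) + \left(4 - 9\right)}\right) = - 4 \left(3 - \frac{39}{\left(\left(- \frac{1}{3}\right) 6 - \frac{5}{6}\right) - 5}\right) = - 4 \left(3 - \frac{39}{\left(-2 - \frac{5}{6}\right) - 5}\right) = - 4 \left(3 - \frac{39}{- \frac{17}{6} - 5}\right) = - 4 \left(3 - \frac{39}{- \frac{47}{6}}\right) = - 4 \left(3 - - \frac{234}{47}\right) = - 4 \left(3 + \frac{234}{47}\right) = \left(-4\right) \frac{375}{47} = - \frac{1500}{47}$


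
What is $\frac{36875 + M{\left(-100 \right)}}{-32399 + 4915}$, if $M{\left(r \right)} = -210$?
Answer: $- \frac{36665}{27484} \approx -1.334$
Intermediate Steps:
$\frac{36875 + M{\left(-100 \right)}}{-32399 + 4915} = \frac{36875 - 210}{-32399 + 4915} = \frac{36665}{-27484} = 36665 \left(- \frac{1}{27484}\right) = - \frac{36665}{27484}$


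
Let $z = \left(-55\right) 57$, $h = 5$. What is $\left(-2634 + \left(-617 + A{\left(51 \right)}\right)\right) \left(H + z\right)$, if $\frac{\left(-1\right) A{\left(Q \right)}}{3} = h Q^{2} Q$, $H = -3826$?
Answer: $13873384376$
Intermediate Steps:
$z = -3135$
$A{\left(Q \right)} = - 15 Q^{3}$ ($A{\left(Q \right)} = - 3 \cdot 5 Q^{2} Q = - 3 \cdot 5 Q^{3} = - 15 Q^{3}$)
$\left(-2634 + \left(-617 + A{\left(51 \right)}\right)\right) \left(H + z\right) = \left(-2634 - \left(617 + 15 \cdot 51^{3}\right)\right) \left(-3826 - 3135\right) = \left(-2634 - 1990382\right) \left(-6961\right) = \left(-1993016\right) \left(-6961\right) = 13873384376$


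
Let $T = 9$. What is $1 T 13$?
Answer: $117$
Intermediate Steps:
$1 T 13 = 1 \cdot 9 \cdot 13 = 9 \cdot 13 = 117$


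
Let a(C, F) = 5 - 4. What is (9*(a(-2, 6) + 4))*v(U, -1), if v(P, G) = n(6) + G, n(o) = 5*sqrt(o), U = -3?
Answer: -45 + 225*sqrt(6) ≈ 506.14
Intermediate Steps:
a(C, F) = 1
v(P, G) = G + 5*sqrt(6) (v(P, G) = 5*sqrt(6) + G = G + 5*sqrt(6))
(9*(a(-2, 6) + 4))*v(U, -1) = (9*(1 + 4))*(-1 + 5*sqrt(6)) = (9*5)*(-1 + 5*sqrt(6)) = 45*(-1 + 5*sqrt(6)) = -45 + 225*sqrt(6)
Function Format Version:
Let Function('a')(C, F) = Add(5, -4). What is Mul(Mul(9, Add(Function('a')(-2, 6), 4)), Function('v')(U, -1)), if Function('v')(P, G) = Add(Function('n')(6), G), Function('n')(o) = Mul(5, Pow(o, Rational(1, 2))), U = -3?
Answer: Add(-45, Mul(225, Pow(6, Rational(1, 2)))) ≈ 506.14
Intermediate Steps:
Function('a')(C, F) = 1
Function('v')(P, G) = Add(G, Mul(5, Pow(6, Rational(1, 2)))) (Function('v')(P, G) = Add(Mul(5, Pow(6, Rational(1, 2))), G) = Add(G, Mul(5, Pow(6, Rational(1, 2)))))
Mul(Mul(9, Add(Function('a')(-2, 6), 4)), Function('v')(U, -1)) = Mul(Mul(9, Add(1, 4)), Add(-1, Mul(5, Pow(6, Rational(1, 2))))) = Mul(Mul(9, 5), Add(-1, Mul(5, Pow(6, Rational(1, 2))))) = Mul(45, Add(-1, Mul(5, Pow(6, Rational(1, 2))))) = Add(-45, Mul(225, Pow(6, Rational(1, 2))))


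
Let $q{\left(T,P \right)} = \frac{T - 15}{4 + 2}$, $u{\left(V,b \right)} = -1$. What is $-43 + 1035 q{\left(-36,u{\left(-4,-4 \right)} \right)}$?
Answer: $- \frac{17681}{2} \approx -8840.5$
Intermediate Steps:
$q{\left(T,P \right)} = - \frac{5}{2} + \frac{T}{6}$ ($q{\left(T,P \right)} = \frac{-15 + T}{6} = \left(-15 + T\right) \frac{1}{6} = - \frac{5}{2} + \frac{T}{6}$)
$-43 + 1035 q{\left(-36,u{\left(-4,-4 \right)} \right)} = -43 + 1035 \left(- \frac{5}{2} + \frac{1}{6} \left(-36\right)\right) = -43 + 1035 \left(- \frac{5}{2} - 6\right) = -43 + 1035 \left(- \frac{17}{2}\right) = -43 - \frac{17595}{2} = - \frac{17681}{2}$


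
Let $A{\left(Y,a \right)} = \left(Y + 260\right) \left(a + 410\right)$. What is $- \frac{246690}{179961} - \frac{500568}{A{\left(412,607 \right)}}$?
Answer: $- \frac{3592730339}{1708189812} \approx -2.1032$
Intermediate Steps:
$A{\left(Y,a \right)} = \left(260 + Y\right) \left(410 + a\right)$
$- \frac{246690}{179961} - \frac{500568}{A{\left(412,607 \right)}} = - \frac{246690}{179961} - \frac{500568}{106600 + 260 \cdot 607 + 410 \cdot 412 + 412 \cdot 607} = \left(-246690\right) \frac{1}{179961} - \frac{500568}{106600 + 157820 + 168920 + 250084} = - \frac{82230}{59987} - \frac{500568}{683424} = - \frac{82230}{59987} - \frac{20857}{28476} = - \frac{3592730339}{1708189812}$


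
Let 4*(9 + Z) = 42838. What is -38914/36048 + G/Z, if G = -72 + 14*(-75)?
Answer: -456845113/385731624 ≈ -1.1844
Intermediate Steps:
Z = 21401/2 (Z = -9 + (¼)*42838 = -9 + 21419/2 = 21401/2 ≈ 10701.)
G = -1122 (G = -72 - 1050 = -1122)
-38914/36048 + G/Z = -38914/36048 - 1122/21401/2 = -38914*1/36048 - 1122*2/21401 = -19457/18024 - 2244/21401 = -456845113/385731624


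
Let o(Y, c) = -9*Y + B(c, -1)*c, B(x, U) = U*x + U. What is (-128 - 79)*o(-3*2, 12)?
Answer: 21114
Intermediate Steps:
B(x, U) = U + U*x
o(Y, c) = -9*Y + c*(-1 - c) (o(Y, c) = -9*Y + (-(1 + c))*c = -9*Y + (-1 - c)*c = -9*Y + c*(-1 - c))
(-128 - 79)*o(-3*2, 12) = (-128 - 79)*(-(-27)*2 - 1*12*(1 + 12)) = -207*(-9*(-6) - 1*12*13) = -207*(54 - 156) = -207*(-102) = 21114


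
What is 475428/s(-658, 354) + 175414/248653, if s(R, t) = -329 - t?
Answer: -118096790722/169829999 ≈ -695.38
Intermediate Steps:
475428/s(-658, 354) + 175414/248653 = 475428/(-329 - 1*354) + 175414/248653 = 475428/(-329 - 354) + 175414*(1/248653) = 475428/(-683) + 175414/248653 = 475428*(-1/683) + 175414/248653 = -475428/683 + 175414/248653 = -118096790722/169829999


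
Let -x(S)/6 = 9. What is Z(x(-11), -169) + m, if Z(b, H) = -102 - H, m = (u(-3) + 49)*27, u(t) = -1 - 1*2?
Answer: 1309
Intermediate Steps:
u(t) = -3 (u(t) = -1 - 2 = -3)
x(S) = -54 (x(S) = -6*9 = -54)
m = 1242 (m = (-3 + 49)*27 = 46*27 = 1242)
Z(x(-11), -169) + m = (-102 - 1*(-169)) + 1242 = (-102 + 169) + 1242 = 67 + 1242 = 1309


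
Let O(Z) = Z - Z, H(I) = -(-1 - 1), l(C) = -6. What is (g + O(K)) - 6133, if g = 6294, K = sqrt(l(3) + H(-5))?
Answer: 161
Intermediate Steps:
H(I) = 2 (H(I) = -1*(-2) = 2)
K = 2*I (K = sqrt(-6 + 2) = sqrt(-4) = 2*I ≈ 2.0*I)
O(Z) = 0
(g + O(K)) - 6133 = (6294 + 0) - 6133 = 6294 - 6133 = 161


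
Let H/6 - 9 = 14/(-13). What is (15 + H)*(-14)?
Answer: -11382/13 ≈ -875.54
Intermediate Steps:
H = 618/13 (H = 54 + 6*(14/(-13)) = 54 + 6*(14*(-1/13)) = 54 + 6*(-14/13) = 54 - 84/13 = 618/13 ≈ 47.538)
(15 + H)*(-14) = (15 + 618/13)*(-14) = (813/13)*(-14) = -11382/13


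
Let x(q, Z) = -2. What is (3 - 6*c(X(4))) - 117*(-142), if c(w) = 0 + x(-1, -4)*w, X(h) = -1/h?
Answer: 16614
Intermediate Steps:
c(w) = -2*w (c(w) = 0 - 2*w = -2*w)
(3 - 6*c(X(4))) - 117*(-142) = (3 - (-12)*(-1/4)) - 117*(-142) = (3 - (-12)*(-1*1/4)) + 16614 = (3 - (-12)*(-1)/4) + 16614 = (3 - 6*1/2) + 16614 = (3 - 3) + 16614 = 0 + 16614 = 16614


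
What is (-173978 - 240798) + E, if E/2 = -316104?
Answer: -1046984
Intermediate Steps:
E = -632208 (E = 2*(-316104) = -632208)
(-173978 - 240798) + E = (-173978 - 240798) - 632208 = -414776 - 632208 = -1046984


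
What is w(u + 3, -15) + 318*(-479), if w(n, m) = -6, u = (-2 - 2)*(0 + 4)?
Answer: -152328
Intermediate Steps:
u = -16 (u = -4*4 = -16)
w(u + 3, -15) + 318*(-479) = -6 + 318*(-479) = -6 - 152322 = -152328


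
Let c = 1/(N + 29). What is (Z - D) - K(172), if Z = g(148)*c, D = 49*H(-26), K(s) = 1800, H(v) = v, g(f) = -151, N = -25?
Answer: -2255/4 ≈ -563.75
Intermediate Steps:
c = ¼ (c = 1/(-25 + 29) = 1/4 = ¼ ≈ 0.25000)
D = -1274 (D = 49*(-26) = -1274)
Z = -151/4 (Z = -151*¼ = -151/4 ≈ -37.750)
(Z - D) - K(172) = (-151/4 - 1*(-1274)) - 1*1800 = (-151/4 + 1274) - 1800 = 4945/4 - 1800 = -2255/4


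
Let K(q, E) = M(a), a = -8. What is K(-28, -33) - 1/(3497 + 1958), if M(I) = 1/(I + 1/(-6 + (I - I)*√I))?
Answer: -32779/267295 ≈ -0.12263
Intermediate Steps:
M(I) = 1/(-⅙ + I) (M(I) = 1/(I + 1/(-6 + 0*√I)) = 1/(I + 1/(-6 + 0)) = 1/(I + 1/(-6)) = 1/(I - ⅙) = 1/(-⅙ + I))
K(q, E) = -6/49 (K(q, E) = 6/(-1 + 6*(-8)) = 6/(-1 - 48) = 6/(-49) = 6*(-1/49) = -6/49)
K(-28, -33) - 1/(3497 + 1958) = -6/49 - 1/(3497 + 1958) = -6/49 - 1/5455 = -32779/267295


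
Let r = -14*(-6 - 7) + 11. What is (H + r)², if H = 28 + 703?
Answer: 853776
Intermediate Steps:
H = 731
r = 193 (r = -14*(-13) + 11 = 182 + 11 = 193)
(H + r)² = (731 + 193)² = 924² = 853776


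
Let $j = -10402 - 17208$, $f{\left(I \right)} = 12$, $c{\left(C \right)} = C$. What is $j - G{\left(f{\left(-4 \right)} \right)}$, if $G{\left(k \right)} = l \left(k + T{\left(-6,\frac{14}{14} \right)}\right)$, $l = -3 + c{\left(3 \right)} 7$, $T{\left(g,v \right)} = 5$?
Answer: $-27916$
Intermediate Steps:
$l = 18$ ($l = -3 + 3 \cdot 7 = -3 + 21 = 18$)
$j = -27610$ ($j = -10402 - 17208 = -27610$)
$G{\left(k \right)} = 90 + 18 k$ ($G{\left(k \right)} = 18 \left(k + 5\right) = 18 \left(5 + k\right) = 90 + 18 k$)
$j - G{\left(f{\left(-4 \right)} \right)} = -27610 - \left(90 + 18 \cdot 12\right) = -27610 - \left(90 + 216\right) = -27610 - 306 = -27916$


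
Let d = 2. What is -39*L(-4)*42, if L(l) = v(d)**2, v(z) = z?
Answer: -6552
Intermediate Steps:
L(l) = 4 (L(l) = 2**2 = 4)
-39*L(-4)*42 = -39*4*42 = -156*42 = -6552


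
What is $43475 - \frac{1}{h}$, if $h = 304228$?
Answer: $\frac{13226312299}{304228} \approx 43475.0$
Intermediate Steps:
$43475 - \frac{1}{h} = 43475 - \frac{1}{304228} = \frac{13226312299}{304228}$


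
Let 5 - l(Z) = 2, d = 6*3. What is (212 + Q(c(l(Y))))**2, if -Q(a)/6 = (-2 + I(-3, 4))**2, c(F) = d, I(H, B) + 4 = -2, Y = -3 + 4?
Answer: 29584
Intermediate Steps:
Y = 1
I(H, B) = -6 (I(H, B) = -4 - 2 = -6)
d = 18
l(Z) = 3 (l(Z) = 5 - 1*2 = 5 - 2 = 3)
c(F) = 18
Q(a) = -384 (Q(a) = -6*(-2 - 6)**2 = -6*(-8)**2 = -6*64 = -384)
(212 + Q(c(l(Y))))**2 = (212 - 384)**2 = (-172)**2 = 29584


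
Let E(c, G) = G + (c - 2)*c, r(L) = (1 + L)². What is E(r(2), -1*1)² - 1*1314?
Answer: 2530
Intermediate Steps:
E(c, G) = G + c*(-2 + c) (E(c, G) = G + (-2 + c)*c = G + c*(-2 + c))
E(r(2), -1*1)² - 1*1314 = (-1*1 + ((1 + 2)²)² - 2*(1 + 2)²)² - 1*1314 = (-1 + (3²)² - 2*3²)² - 1314 = (-1 + 9² - 2*9)² - 1314 = (-1 + 81 - 18)² - 1314 = 62² - 1314 = 3844 - 1314 = 2530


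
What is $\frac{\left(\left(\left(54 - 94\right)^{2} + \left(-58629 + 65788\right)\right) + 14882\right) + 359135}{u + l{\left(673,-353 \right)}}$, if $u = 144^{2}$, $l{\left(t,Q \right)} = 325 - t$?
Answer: $\frac{31898}{1699} \approx 18.775$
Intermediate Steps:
$u = 20736$
$\frac{\left(\left(\left(54 - 94\right)^{2} + \left(-58629 + 65788\right)\right) + 14882\right) + 359135}{u + l{\left(673,-353 \right)}} = \frac{\left(\left(\left(54 - 94\right)^{2} + \left(-58629 + 65788\right)\right) + 14882\right) + 359135}{20736 + \left(325 - 673\right)} = \frac{\left(\left(\left(-40\right)^{2} + 7159\right) + 14882\right) + 359135}{20736 + \left(325 - 673\right)} = \frac{\left(\left(1600 + 7159\right) + 14882\right) + 359135}{20736 - 348} = \frac{\left(8759 + 14882\right) + 359135}{20388} = \left(23641 + 359135\right) \frac{1}{20388} = 382776 \cdot \frac{1}{20388} = \frac{31898}{1699}$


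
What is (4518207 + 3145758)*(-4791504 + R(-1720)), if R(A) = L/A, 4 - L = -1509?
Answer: -12632342439071649/344 ≈ -3.6722e+13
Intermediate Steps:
L = 1513 (L = 4 - 1*(-1509) = 4 + 1509 = 1513)
R(A) = 1513/A
(4518207 + 3145758)*(-4791504 + R(-1720)) = (4518207 + 3145758)*(-4791504 + 1513/(-1720)) = 7663965*(-4791504 + 1513*(-1/1720)) = 7663965*(-4791504 - 1513/1720) = 7663965*(-8241388393/1720) = -12632342439071649/344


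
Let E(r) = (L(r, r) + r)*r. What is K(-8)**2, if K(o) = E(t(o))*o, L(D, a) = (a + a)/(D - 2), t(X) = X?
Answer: 4194304/25 ≈ 1.6777e+5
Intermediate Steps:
L(D, a) = 2*a/(-2 + D) (L(D, a) = (2*a)/(-2 + D) = 2*a/(-2 + D))
E(r) = r*(r + 2*r/(-2 + r)) (E(r) = (2*r/(-2 + r) + r)*r = (r + 2*r/(-2 + r))*r = r*(r + 2*r/(-2 + r)))
K(o) = o**4/(-2 + o) (K(o) = (o**3/(-2 + o))*o = o**4/(-2 + o))
K(-8)**2 = ((-8)**4/(-2 - 8))**2 = (4096/(-10))**2 = (4096*(-1/10))**2 = (-2048/5)**2 = 4194304/25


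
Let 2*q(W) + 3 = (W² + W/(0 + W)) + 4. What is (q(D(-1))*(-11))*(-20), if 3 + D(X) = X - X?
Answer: 1210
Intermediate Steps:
D(X) = -3 (D(X) = -3 + (X - X) = -3 + 0 = -3)
q(W) = 1 + W²/2 (q(W) = -3/2 + ((W² + W/(0 + W)) + 4)/2 = -3/2 + ((W² + W/W) + 4)/2 = -3/2 + ((W² + 1) + 4)/2 = -3/2 + ((1 + W²) + 4)/2 = -3/2 + (5 + W²)/2 = -3/2 + (5/2 + W²/2) = 1 + W²/2)
(q(D(-1))*(-11))*(-20) = ((1 + (½)*(-3)²)*(-11))*(-20) = ((1 + (½)*9)*(-11))*(-20) = ((1 + 9/2)*(-11))*(-20) = ((11/2)*(-11))*(-20) = -121/2*(-20) = 1210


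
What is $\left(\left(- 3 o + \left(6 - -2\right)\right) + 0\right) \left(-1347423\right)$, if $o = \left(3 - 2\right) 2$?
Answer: $-2694846$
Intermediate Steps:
$o = 2$ ($o = 1 \cdot 2 = 2$)
$\left(\left(- 3 o + \left(6 - -2\right)\right) + 0\right) \left(-1347423\right) = \left(\left(\left(-3\right) 2 + \left(6 - -2\right)\right) + 0\right) \left(-1347423\right) = \left(\left(-6 + \left(6 + 2\right)\right) + 0\right) \left(-1347423\right) = \left(\left(-6 + 8\right) + 0\right) \left(-1347423\right) = \left(2 + 0\right) \left(-1347423\right) = 2 \left(-1347423\right) = -2694846$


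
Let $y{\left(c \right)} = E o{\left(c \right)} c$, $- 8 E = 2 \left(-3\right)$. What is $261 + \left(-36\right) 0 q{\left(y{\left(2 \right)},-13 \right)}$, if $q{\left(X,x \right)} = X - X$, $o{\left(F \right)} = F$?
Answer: $261$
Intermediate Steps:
$E = \frac{3}{4}$ ($E = - \frac{2 \left(-3\right)}{8} = \left(- \frac{1}{8}\right) \left(-6\right) = \frac{3}{4} \approx 0.75$)
$y{\left(c \right)} = \frac{3 c^{2}}{4}$ ($y{\left(c \right)} = \frac{3 c}{4} c = \frac{3 c^{2}}{4}$)
$q{\left(X,x \right)} = 0$
$261 + \left(-36\right) 0 q{\left(y{\left(2 \right)},-13 \right)} = 261 + \left(-36\right) 0 \cdot 0 = 261 + 0 \cdot 0 = 261 + 0 = 261$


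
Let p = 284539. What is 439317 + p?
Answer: 723856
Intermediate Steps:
439317 + p = 439317 + 284539 = 723856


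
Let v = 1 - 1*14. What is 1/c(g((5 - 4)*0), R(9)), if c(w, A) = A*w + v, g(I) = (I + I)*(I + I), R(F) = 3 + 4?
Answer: -1/13 ≈ -0.076923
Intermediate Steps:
v = -13 (v = 1 - 14 = -13)
R(F) = 7
g(I) = 4*I**2 (g(I) = (2*I)*(2*I) = 4*I**2)
c(w, A) = -13 + A*w (c(w, A) = A*w - 13 = -13 + A*w)
1/c(g((5 - 4)*0), R(9)) = 1/(-13 + 7*(4*((5 - 4)*0)**2)) = 1/(-13 + 7*(4*(1*0)**2)) = 1/(-13 + 7*(4*0**2)) = 1/(-13 + 7*(4*0)) = 1/(-13 + 7*0) = 1/(-13 + 0) = 1/(-13) = -1/13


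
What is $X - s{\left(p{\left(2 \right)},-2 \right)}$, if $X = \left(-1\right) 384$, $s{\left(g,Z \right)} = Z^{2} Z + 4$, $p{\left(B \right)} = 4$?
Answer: $-380$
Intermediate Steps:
$s{\left(g,Z \right)} = 4 + Z^{3}$ ($s{\left(g,Z \right)} = Z^{3} + 4 = 4 + Z^{3}$)
$X = -384$
$X - s{\left(p{\left(2 \right)},-2 \right)} = -384 - \left(4 + \left(-2\right)^{3}\right) = -384 - \left(4 - 8\right) = -384 - -4 = -384 + 4 = -380$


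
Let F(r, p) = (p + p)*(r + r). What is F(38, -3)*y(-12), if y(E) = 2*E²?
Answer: -131328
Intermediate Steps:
F(r, p) = 4*p*r (F(r, p) = (2*p)*(2*r) = 4*p*r)
F(38, -3)*y(-12) = (4*(-3)*38)*(2*(-12)²) = -912*144 = -456*288 = -131328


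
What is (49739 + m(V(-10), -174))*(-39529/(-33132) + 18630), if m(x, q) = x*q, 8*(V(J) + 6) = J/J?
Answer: 125337381858005/132528 ≈ 9.4574e+8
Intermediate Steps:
V(J) = -47/8 (V(J) = -6 + (J/J)/8 = -6 + (⅛)*1 = -6 + ⅛ = -47/8)
m(x, q) = q*x
(49739 + m(V(-10), -174))*(-39529/(-33132) + 18630) = (49739 - 174*(-47/8))*(-39529/(-33132) + 18630) = (49739 + 4089/4)*(-39529*(-1/33132) + 18630) = 203045*(39529/33132 + 18630)/4 = (203045/4)*(617288689/33132) = 125337381858005/132528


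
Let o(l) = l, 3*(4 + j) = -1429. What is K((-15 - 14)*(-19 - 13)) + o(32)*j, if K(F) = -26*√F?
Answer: -46112/3 - 104*√58 ≈ -16163.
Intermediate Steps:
j = -1441/3 (j = -4 + (⅓)*(-1429) = -4 - 1429/3 = -1441/3 ≈ -480.33)
K((-15 - 14)*(-19 - 13)) + o(32)*j = -26*4*√58 + 32*(-1441/3) = -26*4*√58 - 46112/3 = -104*√58 - 46112/3 = -46112/3 - 104*√58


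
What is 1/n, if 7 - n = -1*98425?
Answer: 1/98432 ≈ 1.0159e-5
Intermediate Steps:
n = 98432 (n = 7 - (-1)*98425 = 7 - 1*(-98425) = 7 + 98425 = 98432)
1/n = 1/98432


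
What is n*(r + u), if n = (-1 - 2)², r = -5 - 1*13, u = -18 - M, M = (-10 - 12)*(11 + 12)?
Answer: 4230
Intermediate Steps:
M = -506 (M = -22*23 = -506)
u = 488 (u = -18 - 1*(-506) = -18 + 506 = 488)
r = -18 (r = -5 - 13 = -18)
n = 9 (n = (-3)² = 9)
n*(r + u) = 9*(-18 + 488) = 9*470 = 4230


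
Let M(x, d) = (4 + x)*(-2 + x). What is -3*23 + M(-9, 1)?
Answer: -14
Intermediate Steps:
M(x, d) = (-2 + x)*(4 + x)
-3*23 + M(-9, 1) = -3*23 + (-8 + (-9)² + 2*(-9)) = -69 + (-8 + 81 - 18) = -69 + 55 = -14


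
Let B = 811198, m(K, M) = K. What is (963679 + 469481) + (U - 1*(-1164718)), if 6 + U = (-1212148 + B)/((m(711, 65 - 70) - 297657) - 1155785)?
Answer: 3774009589382/1452731 ≈ 2.5979e+6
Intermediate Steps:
U = -8315436/1452731 (U = -6 + (-1212148 + 811198)/((711 - 297657) - 1155785) = -6 - 400950/(-296946 - 1155785) = -6 - 400950/(-1452731) = -6 - 400950*(-1/1452731) = -6 + 400950/1452731 = -8315436/1452731 ≈ -5.7240)
(963679 + 469481) + (U - 1*(-1164718)) = (963679 + 469481) + (-8315436/1452731 - 1*(-1164718)) = 1433160 + (-8315436/1452731 + 1164718) = 1433160 + 1692013629422/1452731 = 3774009589382/1452731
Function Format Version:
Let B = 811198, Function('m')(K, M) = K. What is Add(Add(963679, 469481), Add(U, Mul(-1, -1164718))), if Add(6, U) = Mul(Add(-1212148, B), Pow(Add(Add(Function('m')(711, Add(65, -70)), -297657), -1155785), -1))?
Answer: Rational(3774009589382, 1452731) ≈ 2.5979e+6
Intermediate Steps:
U = Rational(-8315436, 1452731) (U = Add(-6, Mul(Add(-1212148, 811198), Pow(Add(Add(711, -297657), -1155785), -1))) = Add(-6, Mul(-400950, Pow(Add(-296946, -1155785), -1))) = Add(-6, Mul(-400950, Pow(-1452731, -1))) = Add(-6, Mul(-400950, Rational(-1, 1452731))) = Add(-6, Rational(400950, 1452731)) = Rational(-8315436, 1452731) ≈ -5.7240)
Add(Add(963679, 469481), Add(U, Mul(-1, -1164718))) = Add(Add(963679, 469481), Add(Rational(-8315436, 1452731), Mul(-1, -1164718))) = Add(1433160, Add(Rational(-8315436, 1452731), 1164718)) = Add(1433160, Rational(1692013629422, 1452731)) = Rational(3774009589382, 1452731)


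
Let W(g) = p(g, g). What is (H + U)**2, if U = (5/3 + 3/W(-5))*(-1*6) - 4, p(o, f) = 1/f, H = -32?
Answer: 1936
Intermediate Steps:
W(g) = 1/g
U = 76 (U = (5/3 + 3/(1/(-5)))*(-1*6) - 4 = (5*(1/3) + 3/(-1/5))*(-6) - 4 = (5/3 + 3*(-5))*(-6) - 4 = (5/3 - 15)*(-6) - 4 = -40/3*(-6) - 4 = 80 - 4 = 76)
(H + U)**2 = (-32 + 76)**2 = 44**2 = 1936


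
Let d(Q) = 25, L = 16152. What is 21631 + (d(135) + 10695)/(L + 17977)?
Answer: 738255119/34129 ≈ 21631.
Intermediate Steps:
21631 + (d(135) + 10695)/(L + 17977) = 21631 + (25 + 10695)/(16152 + 17977) = 21631 + 10720/34129 = 738255119/34129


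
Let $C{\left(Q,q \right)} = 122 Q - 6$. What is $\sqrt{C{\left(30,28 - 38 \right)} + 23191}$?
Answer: $\sqrt{26845} \approx 163.84$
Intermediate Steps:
$C{\left(Q,q \right)} = -6 + 122 Q$
$\sqrt{C{\left(30,28 - 38 \right)} + 23191} = \sqrt{\left(-6 + 122 \cdot 30\right) + 23191} = \sqrt{\left(-6 + 3660\right) + 23191} = \sqrt{3654 + 23191} = \sqrt{26845}$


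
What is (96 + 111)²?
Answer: 42849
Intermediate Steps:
(96 + 111)² = 207² = 42849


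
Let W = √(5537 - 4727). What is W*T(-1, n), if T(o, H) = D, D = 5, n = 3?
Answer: 45*√10 ≈ 142.30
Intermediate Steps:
T(o, H) = 5
W = 9*√10 (W = √810 = 9*√10 ≈ 28.461)
W*T(-1, n) = (9*√10)*5 = 45*√10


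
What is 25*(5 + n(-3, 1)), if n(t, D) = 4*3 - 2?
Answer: 375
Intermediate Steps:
n(t, D) = 10 (n(t, D) = 12 - 2 = 10)
25*(5 + n(-3, 1)) = 25*(5 + 10) = 25*15 = 375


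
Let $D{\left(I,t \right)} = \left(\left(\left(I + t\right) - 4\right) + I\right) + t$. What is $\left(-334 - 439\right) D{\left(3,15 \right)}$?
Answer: $-24736$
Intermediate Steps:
$D{\left(I,t \right)} = -4 + 2 I + 2 t$ ($D{\left(I,t \right)} = \left(\left(-4 + I + t\right) + I\right) + t = \left(-4 + t + 2 I\right) + t = -4 + 2 I + 2 t$)
$\left(-334 - 439\right) D{\left(3,15 \right)} = \left(-334 - 439\right) \left(-4 + 2 \cdot 3 + 2 \cdot 15\right) = - 773 \left(-4 + 6 + 30\right) = \left(-773\right) 32 = -24736$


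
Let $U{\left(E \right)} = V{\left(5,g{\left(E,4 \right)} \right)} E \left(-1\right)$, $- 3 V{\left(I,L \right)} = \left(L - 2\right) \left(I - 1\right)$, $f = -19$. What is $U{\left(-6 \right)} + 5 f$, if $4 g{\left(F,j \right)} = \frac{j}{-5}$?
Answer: $- \frac{387}{5} \approx -77.4$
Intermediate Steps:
$g{\left(F,j \right)} = - \frac{j}{20}$ ($g{\left(F,j \right)} = \frac{j \frac{1}{-5}}{4} = \frac{j \left(- \frac{1}{5}\right)}{4} = \frac{\left(- \frac{1}{5}\right) j}{4} = - \frac{j}{20}$)
$V{\left(I,L \right)} = - \frac{\left(-1 + I\right) \left(-2 + L\right)}{3}$ ($V{\left(I,L \right)} = - \frac{\left(L - 2\right) \left(I - 1\right)}{3} = - \frac{\left(-2 + L\right) \left(-1 + I\right)}{3} = - \frac{\left(-1 + I\right) \left(-2 + L\right)}{3}$)
$U{\left(E \right)} = - \frac{44 E}{15}$ ($U{\left(E \right)} = \left(- \frac{2}{3} + \frac{\left(- \frac{1}{20}\right) 4}{3} + \frac{2}{3} \cdot 5 - \frac{5 \left(\left(- \frac{1}{20}\right) 4\right)}{3}\right) E \left(-1\right) = \left(- \frac{2}{3} + \frac{1}{3} \left(- \frac{1}{5}\right) + \frac{10}{3} - \frac{5}{3} \left(- \frac{1}{5}\right)\right) E \left(-1\right) = \left(- \frac{2}{3} - \frac{1}{15} + \frac{10}{3} + \frac{1}{3}\right) E \left(-1\right) = \frac{44 E}{15} \left(-1\right) = - \frac{44 E}{15}$)
$U{\left(-6 \right)} + 5 f = \left(- \frac{44}{15}\right) \left(-6\right) + 5 \left(-19\right) = \frac{88}{5} - 95 = - \frac{387}{5}$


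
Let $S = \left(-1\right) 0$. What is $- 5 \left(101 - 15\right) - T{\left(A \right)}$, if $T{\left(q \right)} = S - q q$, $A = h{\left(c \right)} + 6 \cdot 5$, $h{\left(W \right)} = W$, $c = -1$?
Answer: $411$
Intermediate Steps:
$S = 0$
$A = 29$ ($A = -1 + 6 \cdot 5 = -1 + 30 = 29$)
$T{\left(q \right)} = - q^{2}$ ($T{\left(q \right)} = 0 - q q = 0 - q^{2} = - q^{2}$)
$- 5 \left(101 - 15\right) - T{\left(A \right)} = - 5 \left(101 - 15\right) - - 29^{2} = \left(-5\right) 86 - \left(-1\right) 841 = -430 - -841 = -430 + 841 = 411$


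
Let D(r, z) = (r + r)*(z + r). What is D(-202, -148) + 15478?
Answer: 156878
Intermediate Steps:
D(r, z) = 2*r*(r + z) (D(r, z) = (2*r)*(r + z) = 2*r*(r + z))
D(-202, -148) + 15478 = 2*(-202)*(-202 - 148) + 15478 = 2*(-202)*(-350) + 15478 = 141400 + 15478 = 156878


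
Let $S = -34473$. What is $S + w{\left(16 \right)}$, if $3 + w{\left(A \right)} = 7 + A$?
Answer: $-34453$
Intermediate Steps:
$w{\left(A \right)} = 4 + A$ ($w{\left(A \right)} = -3 + \left(7 + A\right) = 4 + A$)
$S + w{\left(16 \right)} = -34473 + \left(4 + 16\right) = -34473 + 20 = -34453$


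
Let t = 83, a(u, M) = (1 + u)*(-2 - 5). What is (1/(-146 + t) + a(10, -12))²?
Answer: 23541904/3969 ≈ 5931.4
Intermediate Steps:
a(u, M) = -7 - 7*u (a(u, M) = (1 + u)*(-7) = -7 - 7*u)
(1/(-146 + t) + a(10, -12))² = (1/(-146 + 83) + (-7 - 7*10))² = (1/(-63) + (-7 - 70))² = (-1/63 - 77)² = (-4852/63)² = 23541904/3969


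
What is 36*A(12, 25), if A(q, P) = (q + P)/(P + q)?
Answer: 36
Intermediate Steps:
A(q, P) = 1 (A(q, P) = (P + q)/(P + q) = 1)
36*A(12, 25) = 36*1 = 36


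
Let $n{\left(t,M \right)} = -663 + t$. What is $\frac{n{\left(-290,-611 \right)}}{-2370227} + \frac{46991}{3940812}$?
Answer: $\frac{115134930793}{9340619004324} \approx 0.012326$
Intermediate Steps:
$\frac{n{\left(-290,-611 \right)}}{-2370227} + \frac{46991}{3940812} = \frac{-663 - 290}{-2370227} + \frac{46991}{3940812} = \left(-953\right) \left(- \frac{1}{2370227}\right) + 46991 \cdot \frac{1}{3940812} = \frac{953}{2370227} + \frac{46991}{3940812} = \frac{115134930793}{9340619004324}$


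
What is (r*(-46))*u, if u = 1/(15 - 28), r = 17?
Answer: 782/13 ≈ 60.154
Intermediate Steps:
u = -1/13 (u = 1/(-13) = -1/13 ≈ -0.076923)
(r*(-46))*u = (17*(-46))*(-1/13) = -782*(-1/13) = 782/13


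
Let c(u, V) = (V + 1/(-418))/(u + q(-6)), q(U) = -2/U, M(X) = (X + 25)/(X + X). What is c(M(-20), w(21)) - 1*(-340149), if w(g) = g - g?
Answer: 355455693/1045 ≈ 3.4015e+5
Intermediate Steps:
w(g) = 0
M(X) = (25 + X)/(2*X) (M(X) = (25 + X)/((2*X)) = (25 + X)*(1/(2*X)) = (25 + X)/(2*X))
c(u, V) = (-1/418 + V)/(⅓ + u) (c(u, V) = (V + 1/(-418))/(u - 2/(-6)) = (V - 1/418)/(u - 2*(-⅙)) = (-1/418 + V)/(u + ⅓) = (-1/418 + V)/(⅓ + u))
c(M(-20), w(21)) - 1*(-340149) = 3*(-1 + 418*0)/(418*(1 + 3*((½)*(25 - 20)/(-20)))) - 1*(-340149) = 3*(-1 + 0)/(418*(1 + 3*((½)*(-1/20)*5))) + 340149 = (3/418)*(-1)/(1 + 3*(-⅛)) + 340149 = (3/418)*(-1)/(1 - 3/8) + 340149 = (3/418)*(-1)/(5/8) + 340149 = (3/418)*(8/5)*(-1) + 340149 = -12/1045 + 340149 = 355455693/1045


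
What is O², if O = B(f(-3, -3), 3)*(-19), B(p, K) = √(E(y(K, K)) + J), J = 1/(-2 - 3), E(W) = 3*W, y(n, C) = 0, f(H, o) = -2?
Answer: -361/5 ≈ -72.200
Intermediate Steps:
J = -⅕ (J = 1/(-5) = -⅕ ≈ -0.20000)
B(p, K) = I*√5/5 (B(p, K) = √(3*0 - ⅕) = √(0 - ⅕) = √(-⅕) = I*√5/5)
O = -19*I*√5/5 (O = (I*√5/5)*(-19) = -19*I*√5/5 ≈ -8.4971*I)
O² = (-19*I*√5/5)² = -361/5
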